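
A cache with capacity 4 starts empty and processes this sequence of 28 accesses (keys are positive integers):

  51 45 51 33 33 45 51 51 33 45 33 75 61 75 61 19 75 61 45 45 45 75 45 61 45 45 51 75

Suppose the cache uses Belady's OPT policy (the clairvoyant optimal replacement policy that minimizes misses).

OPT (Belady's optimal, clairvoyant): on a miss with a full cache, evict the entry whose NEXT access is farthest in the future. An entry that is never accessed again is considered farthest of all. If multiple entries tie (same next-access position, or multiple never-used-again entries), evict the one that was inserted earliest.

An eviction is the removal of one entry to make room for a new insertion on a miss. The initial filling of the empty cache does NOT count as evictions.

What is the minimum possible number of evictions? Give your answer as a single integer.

Answer: 3

Derivation:
OPT (Belady) simulation (capacity=4):
  1. access 51: MISS. Cache: [51]
  2. access 45: MISS. Cache: [51 45]
  3. access 51: HIT. Next use of 51: step 7. Cache: [51 45]
  4. access 33: MISS. Cache: [51 45 33]
  5. access 33: HIT. Next use of 33: step 9. Cache: [51 45 33]
  6. access 45: HIT. Next use of 45: step 10. Cache: [51 45 33]
  7. access 51: HIT. Next use of 51: step 8. Cache: [51 45 33]
  8. access 51: HIT. Next use of 51: step 27. Cache: [51 45 33]
  9. access 33: HIT. Next use of 33: step 11. Cache: [51 45 33]
  10. access 45: HIT. Next use of 45: step 19. Cache: [51 45 33]
  11. access 33: HIT. Next use of 33: never. Cache: [51 45 33]
  12. access 75: MISS. Cache: [51 45 33 75]
  13. access 61: MISS, evict 33 (next use: never). Cache: [51 45 75 61]
  14. access 75: HIT. Next use of 75: step 17. Cache: [51 45 75 61]
  15. access 61: HIT. Next use of 61: step 18. Cache: [51 45 75 61]
  16. access 19: MISS, evict 51 (next use: step 27). Cache: [45 75 61 19]
  17. access 75: HIT. Next use of 75: step 22. Cache: [45 75 61 19]
  18. access 61: HIT. Next use of 61: step 24. Cache: [45 75 61 19]
  19. access 45: HIT. Next use of 45: step 20. Cache: [45 75 61 19]
  20. access 45: HIT. Next use of 45: step 21. Cache: [45 75 61 19]
  21. access 45: HIT. Next use of 45: step 23. Cache: [45 75 61 19]
  22. access 75: HIT. Next use of 75: step 28. Cache: [45 75 61 19]
  23. access 45: HIT. Next use of 45: step 25. Cache: [45 75 61 19]
  24. access 61: HIT. Next use of 61: never. Cache: [45 75 61 19]
  25. access 45: HIT. Next use of 45: step 26. Cache: [45 75 61 19]
  26. access 45: HIT. Next use of 45: never. Cache: [45 75 61 19]
  27. access 51: MISS, evict 45 (next use: never). Cache: [75 61 19 51]
  28. access 75: HIT. Next use of 75: never. Cache: [75 61 19 51]
Total: 21 hits, 7 misses, 3 evictions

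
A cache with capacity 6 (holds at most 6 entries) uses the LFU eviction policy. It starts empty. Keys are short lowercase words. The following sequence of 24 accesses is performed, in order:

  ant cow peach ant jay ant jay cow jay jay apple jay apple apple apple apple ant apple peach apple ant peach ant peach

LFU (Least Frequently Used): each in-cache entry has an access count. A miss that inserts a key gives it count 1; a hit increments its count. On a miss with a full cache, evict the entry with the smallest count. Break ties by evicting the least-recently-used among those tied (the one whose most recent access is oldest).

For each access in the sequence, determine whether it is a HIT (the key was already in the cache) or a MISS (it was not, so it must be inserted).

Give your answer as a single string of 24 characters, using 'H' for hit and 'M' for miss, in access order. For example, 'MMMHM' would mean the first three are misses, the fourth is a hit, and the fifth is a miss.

LFU simulation (capacity=6):
  1. access ant: MISS. Cache: [ant(c=1)]
  2. access cow: MISS. Cache: [ant(c=1) cow(c=1)]
  3. access peach: MISS. Cache: [ant(c=1) cow(c=1) peach(c=1)]
  4. access ant: HIT, count now 2. Cache: [cow(c=1) peach(c=1) ant(c=2)]
  5. access jay: MISS. Cache: [cow(c=1) peach(c=1) jay(c=1) ant(c=2)]
  6. access ant: HIT, count now 3. Cache: [cow(c=1) peach(c=1) jay(c=1) ant(c=3)]
  7. access jay: HIT, count now 2. Cache: [cow(c=1) peach(c=1) jay(c=2) ant(c=3)]
  8. access cow: HIT, count now 2. Cache: [peach(c=1) jay(c=2) cow(c=2) ant(c=3)]
  9. access jay: HIT, count now 3. Cache: [peach(c=1) cow(c=2) ant(c=3) jay(c=3)]
  10. access jay: HIT, count now 4. Cache: [peach(c=1) cow(c=2) ant(c=3) jay(c=4)]
  11. access apple: MISS. Cache: [peach(c=1) apple(c=1) cow(c=2) ant(c=3) jay(c=4)]
  12. access jay: HIT, count now 5. Cache: [peach(c=1) apple(c=1) cow(c=2) ant(c=3) jay(c=5)]
  13. access apple: HIT, count now 2. Cache: [peach(c=1) cow(c=2) apple(c=2) ant(c=3) jay(c=5)]
  14. access apple: HIT, count now 3. Cache: [peach(c=1) cow(c=2) ant(c=3) apple(c=3) jay(c=5)]
  15. access apple: HIT, count now 4. Cache: [peach(c=1) cow(c=2) ant(c=3) apple(c=4) jay(c=5)]
  16. access apple: HIT, count now 5. Cache: [peach(c=1) cow(c=2) ant(c=3) jay(c=5) apple(c=5)]
  17. access ant: HIT, count now 4. Cache: [peach(c=1) cow(c=2) ant(c=4) jay(c=5) apple(c=5)]
  18. access apple: HIT, count now 6. Cache: [peach(c=1) cow(c=2) ant(c=4) jay(c=5) apple(c=6)]
  19. access peach: HIT, count now 2. Cache: [cow(c=2) peach(c=2) ant(c=4) jay(c=5) apple(c=6)]
  20. access apple: HIT, count now 7. Cache: [cow(c=2) peach(c=2) ant(c=4) jay(c=5) apple(c=7)]
  21. access ant: HIT, count now 5. Cache: [cow(c=2) peach(c=2) jay(c=5) ant(c=5) apple(c=7)]
  22. access peach: HIT, count now 3. Cache: [cow(c=2) peach(c=3) jay(c=5) ant(c=5) apple(c=7)]
  23. access ant: HIT, count now 6. Cache: [cow(c=2) peach(c=3) jay(c=5) ant(c=6) apple(c=7)]
  24. access peach: HIT, count now 4. Cache: [cow(c=2) peach(c=4) jay(c=5) ant(c=6) apple(c=7)]
Total: 19 hits, 5 misses, 0 evictions

Answer: MMMHMHHHHHMHHHHHHHHHHHHH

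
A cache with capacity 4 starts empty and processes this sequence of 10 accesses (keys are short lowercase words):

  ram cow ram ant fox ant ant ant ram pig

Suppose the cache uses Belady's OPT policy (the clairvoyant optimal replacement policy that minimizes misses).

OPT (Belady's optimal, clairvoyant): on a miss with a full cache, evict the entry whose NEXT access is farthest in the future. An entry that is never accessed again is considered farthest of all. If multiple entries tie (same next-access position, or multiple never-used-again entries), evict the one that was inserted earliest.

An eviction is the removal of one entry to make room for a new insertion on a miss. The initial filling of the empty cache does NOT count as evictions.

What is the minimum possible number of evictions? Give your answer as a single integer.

OPT (Belady) simulation (capacity=4):
  1. access ram: MISS. Cache: [ram]
  2. access cow: MISS. Cache: [ram cow]
  3. access ram: HIT. Next use of ram: step 9. Cache: [ram cow]
  4. access ant: MISS. Cache: [ram cow ant]
  5. access fox: MISS. Cache: [ram cow ant fox]
  6. access ant: HIT. Next use of ant: step 7. Cache: [ram cow ant fox]
  7. access ant: HIT. Next use of ant: step 8. Cache: [ram cow ant fox]
  8. access ant: HIT. Next use of ant: never. Cache: [ram cow ant fox]
  9. access ram: HIT. Next use of ram: never. Cache: [ram cow ant fox]
  10. access pig: MISS, evict ram (next use: never). Cache: [cow ant fox pig]
Total: 5 hits, 5 misses, 1 evictions

Answer: 1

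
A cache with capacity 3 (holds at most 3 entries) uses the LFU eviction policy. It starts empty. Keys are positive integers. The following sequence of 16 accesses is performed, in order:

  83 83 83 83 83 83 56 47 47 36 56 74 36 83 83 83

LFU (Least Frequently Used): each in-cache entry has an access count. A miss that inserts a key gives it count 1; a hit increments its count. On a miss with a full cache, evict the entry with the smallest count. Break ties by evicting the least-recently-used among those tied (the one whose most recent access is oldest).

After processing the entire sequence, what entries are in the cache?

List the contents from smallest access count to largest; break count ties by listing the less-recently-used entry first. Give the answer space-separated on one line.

LFU simulation (capacity=3):
  1. access 83: MISS. Cache: [83(c=1)]
  2. access 83: HIT, count now 2. Cache: [83(c=2)]
  3. access 83: HIT, count now 3. Cache: [83(c=3)]
  4. access 83: HIT, count now 4. Cache: [83(c=4)]
  5. access 83: HIT, count now 5. Cache: [83(c=5)]
  6. access 83: HIT, count now 6. Cache: [83(c=6)]
  7. access 56: MISS. Cache: [56(c=1) 83(c=6)]
  8. access 47: MISS. Cache: [56(c=1) 47(c=1) 83(c=6)]
  9. access 47: HIT, count now 2. Cache: [56(c=1) 47(c=2) 83(c=6)]
  10. access 36: MISS, evict 56(c=1). Cache: [36(c=1) 47(c=2) 83(c=6)]
  11. access 56: MISS, evict 36(c=1). Cache: [56(c=1) 47(c=2) 83(c=6)]
  12. access 74: MISS, evict 56(c=1). Cache: [74(c=1) 47(c=2) 83(c=6)]
  13. access 36: MISS, evict 74(c=1). Cache: [36(c=1) 47(c=2) 83(c=6)]
  14. access 83: HIT, count now 7. Cache: [36(c=1) 47(c=2) 83(c=7)]
  15. access 83: HIT, count now 8. Cache: [36(c=1) 47(c=2) 83(c=8)]
  16. access 83: HIT, count now 9. Cache: [36(c=1) 47(c=2) 83(c=9)]
Total: 9 hits, 7 misses, 4 evictions

Answer: 36 47 83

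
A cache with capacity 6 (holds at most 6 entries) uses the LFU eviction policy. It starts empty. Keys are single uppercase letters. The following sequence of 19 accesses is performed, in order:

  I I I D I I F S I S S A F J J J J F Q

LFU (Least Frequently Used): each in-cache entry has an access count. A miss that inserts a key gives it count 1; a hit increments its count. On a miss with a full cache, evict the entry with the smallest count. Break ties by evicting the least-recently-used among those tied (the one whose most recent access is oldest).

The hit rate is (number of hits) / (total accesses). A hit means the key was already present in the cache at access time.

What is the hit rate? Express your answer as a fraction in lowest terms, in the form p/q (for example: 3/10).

Answer: 12/19

Derivation:
LFU simulation (capacity=6):
  1. access I: MISS. Cache: [I(c=1)]
  2. access I: HIT, count now 2. Cache: [I(c=2)]
  3. access I: HIT, count now 3. Cache: [I(c=3)]
  4. access D: MISS. Cache: [D(c=1) I(c=3)]
  5. access I: HIT, count now 4. Cache: [D(c=1) I(c=4)]
  6. access I: HIT, count now 5. Cache: [D(c=1) I(c=5)]
  7. access F: MISS. Cache: [D(c=1) F(c=1) I(c=5)]
  8. access S: MISS. Cache: [D(c=1) F(c=1) S(c=1) I(c=5)]
  9. access I: HIT, count now 6. Cache: [D(c=1) F(c=1) S(c=1) I(c=6)]
  10. access S: HIT, count now 2. Cache: [D(c=1) F(c=1) S(c=2) I(c=6)]
  11. access S: HIT, count now 3. Cache: [D(c=1) F(c=1) S(c=3) I(c=6)]
  12. access A: MISS. Cache: [D(c=1) F(c=1) A(c=1) S(c=3) I(c=6)]
  13. access F: HIT, count now 2. Cache: [D(c=1) A(c=1) F(c=2) S(c=3) I(c=6)]
  14. access J: MISS. Cache: [D(c=1) A(c=1) J(c=1) F(c=2) S(c=3) I(c=6)]
  15. access J: HIT, count now 2. Cache: [D(c=1) A(c=1) F(c=2) J(c=2) S(c=3) I(c=6)]
  16. access J: HIT, count now 3. Cache: [D(c=1) A(c=1) F(c=2) S(c=3) J(c=3) I(c=6)]
  17. access J: HIT, count now 4. Cache: [D(c=1) A(c=1) F(c=2) S(c=3) J(c=4) I(c=6)]
  18. access F: HIT, count now 3. Cache: [D(c=1) A(c=1) S(c=3) F(c=3) J(c=4) I(c=6)]
  19. access Q: MISS, evict D(c=1). Cache: [A(c=1) Q(c=1) S(c=3) F(c=3) J(c=4) I(c=6)]
Total: 12 hits, 7 misses, 1 evictions

Hit rate = 12/19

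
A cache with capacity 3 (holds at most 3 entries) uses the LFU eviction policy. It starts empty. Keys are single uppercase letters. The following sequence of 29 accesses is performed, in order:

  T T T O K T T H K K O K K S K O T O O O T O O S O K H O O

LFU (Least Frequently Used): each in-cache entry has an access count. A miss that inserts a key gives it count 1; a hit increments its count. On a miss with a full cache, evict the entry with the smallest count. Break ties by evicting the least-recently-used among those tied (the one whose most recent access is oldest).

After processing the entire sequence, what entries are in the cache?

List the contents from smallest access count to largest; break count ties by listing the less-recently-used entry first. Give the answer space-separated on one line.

LFU simulation (capacity=3):
  1. access T: MISS. Cache: [T(c=1)]
  2. access T: HIT, count now 2. Cache: [T(c=2)]
  3. access T: HIT, count now 3. Cache: [T(c=3)]
  4. access O: MISS. Cache: [O(c=1) T(c=3)]
  5. access K: MISS. Cache: [O(c=1) K(c=1) T(c=3)]
  6. access T: HIT, count now 4. Cache: [O(c=1) K(c=1) T(c=4)]
  7. access T: HIT, count now 5. Cache: [O(c=1) K(c=1) T(c=5)]
  8. access H: MISS, evict O(c=1). Cache: [K(c=1) H(c=1) T(c=5)]
  9. access K: HIT, count now 2. Cache: [H(c=1) K(c=2) T(c=5)]
  10. access K: HIT, count now 3. Cache: [H(c=1) K(c=3) T(c=5)]
  11. access O: MISS, evict H(c=1). Cache: [O(c=1) K(c=3) T(c=5)]
  12. access K: HIT, count now 4. Cache: [O(c=1) K(c=4) T(c=5)]
  13. access K: HIT, count now 5. Cache: [O(c=1) T(c=5) K(c=5)]
  14. access S: MISS, evict O(c=1). Cache: [S(c=1) T(c=5) K(c=5)]
  15. access K: HIT, count now 6. Cache: [S(c=1) T(c=5) K(c=6)]
  16. access O: MISS, evict S(c=1). Cache: [O(c=1) T(c=5) K(c=6)]
  17. access T: HIT, count now 6. Cache: [O(c=1) K(c=6) T(c=6)]
  18. access O: HIT, count now 2. Cache: [O(c=2) K(c=6) T(c=6)]
  19. access O: HIT, count now 3. Cache: [O(c=3) K(c=6) T(c=6)]
  20. access O: HIT, count now 4. Cache: [O(c=4) K(c=6) T(c=6)]
  21. access T: HIT, count now 7. Cache: [O(c=4) K(c=6) T(c=7)]
  22. access O: HIT, count now 5. Cache: [O(c=5) K(c=6) T(c=7)]
  23. access O: HIT, count now 6. Cache: [K(c=6) O(c=6) T(c=7)]
  24. access S: MISS, evict K(c=6). Cache: [S(c=1) O(c=6) T(c=7)]
  25. access O: HIT, count now 7. Cache: [S(c=1) T(c=7) O(c=7)]
  26. access K: MISS, evict S(c=1). Cache: [K(c=1) T(c=7) O(c=7)]
  27. access H: MISS, evict K(c=1). Cache: [H(c=1) T(c=7) O(c=7)]
  28. access O: HIT, count now 8. Cache: [H(c=1) T(c=7) O(c=8)]
  29. access O: HIT, count now 9. Cache: [H(c=1) T(c=7) O(c=9)]
Total: 19 hits, 10 misses, 7 evictions

Answer: H T O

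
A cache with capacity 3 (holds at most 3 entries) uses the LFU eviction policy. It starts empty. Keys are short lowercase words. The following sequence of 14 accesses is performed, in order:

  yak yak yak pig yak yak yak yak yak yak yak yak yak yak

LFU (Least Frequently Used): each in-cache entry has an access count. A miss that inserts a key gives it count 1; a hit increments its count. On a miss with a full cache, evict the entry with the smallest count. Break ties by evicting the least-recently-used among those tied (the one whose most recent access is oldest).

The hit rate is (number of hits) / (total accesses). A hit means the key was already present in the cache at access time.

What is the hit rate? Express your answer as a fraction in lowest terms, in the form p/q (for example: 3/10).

Answer: 6/7

Derivation:
LFU simulation (capacity=3):
  1. access yak: MISS. Cache: [yak(c=1)]
  2. access yak: HIT, count now 2. Cache: [yak(c=2)]
  3. access yak: HIT, count now 3. Cache: [yak(c=3)]
  4. access pig: MISS. Cache: [pig(c=1) yak(c=3)]
  5. access yak: HIT, count now 4. Cache: [pig(c=1) yak(c=4)]
  6. access yak: HIT, count now 5. Cache: [pig(c=1) yak(c=5)]
  7. access yak: HIT, count now 6. Cache: [pig(c=1) yak(c=6)]
  8. access yak: HIT, count now 7. Cache: [pig(c=1) yak(c=7)]
  9. access yak: HIT, count now 8. Cache: [pig(c=1) yak(c=8)]
  10. access yak: HIT, count now 9. Cache: [pig(c=1) yak(c=9)]
  11. access yak: HIT, count now 10. Cache: [pig(c=1) yak(c=10)]
  12. access yak: HIT, count now 11. Cache: [pig(c=1) yak(c=11)]
  13. access yak: HIT, count now 12. Cache: [pig(c=1) yak(c=12)]
  14. access yak: HIT, count now 13. Cache: [pig(c=1) yak(c=13)]
Total: 12 hits, 2 misses, 0 evictions

Hit rate = 12/14 = 6/7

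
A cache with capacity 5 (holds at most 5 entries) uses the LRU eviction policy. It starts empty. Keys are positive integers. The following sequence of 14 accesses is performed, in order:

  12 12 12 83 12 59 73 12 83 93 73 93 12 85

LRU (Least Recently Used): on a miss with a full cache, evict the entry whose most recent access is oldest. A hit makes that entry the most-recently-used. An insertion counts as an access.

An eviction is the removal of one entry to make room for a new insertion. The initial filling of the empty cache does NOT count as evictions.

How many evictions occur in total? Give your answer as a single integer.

LRU simulation (capacity=5):
  1. access 12: MISS. Cache (LRU->MRU): [12]
  2. access 12: HIT. Cache (LRU->MRU): [12]
  3. access 12: HIT. Cache (LRU->MRU): [12]
  4. access 83: MISS. Cache (LRU->MRU): [12 83]
  5. access 12: HIT. Cache (LRU->MRU): [83 12]
  6. access 59: MISS. Cache (LRU->MRU): [83 12 59]
  7. access 73: MISS. Cache (LRU->MRU): [83 12 59 73]
  8. access 12: HIT. Cache (LRU->MRU): [83 59 73 12]
  9. access 83: HIT. Cache (LRU->MRU): [59 73 12 83]
  10. access 93: MISS. Cache (LRU->MRU): [59 73 12 83 93]
  11. access 73: HIT. Cache (LRU->MRU): [59 12 83 93 73]
  12. access 93: HIT. Cache (LRU->MRU): [59 12 83 73 93]
  13. access 12: HIT. Cache (LRU->MRU): [59 83 73 93 12]
  14. access 85: MISS, evict 59. Cache (LRU->MRU): [83 73 93 12 85]
Total: 8 hits, 6 misses, 1 evictions

Answer: 1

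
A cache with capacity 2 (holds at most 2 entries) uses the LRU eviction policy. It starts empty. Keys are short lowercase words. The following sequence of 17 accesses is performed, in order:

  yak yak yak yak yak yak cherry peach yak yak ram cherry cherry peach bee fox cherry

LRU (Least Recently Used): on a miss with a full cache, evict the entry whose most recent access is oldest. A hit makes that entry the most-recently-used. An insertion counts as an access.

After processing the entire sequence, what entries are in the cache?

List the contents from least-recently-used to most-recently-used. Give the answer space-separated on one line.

LRU simulation (capacity=2):
  1. access yak: MISS. Cache (LRU->MRU): [yak]
  2. access yak: HIT. Cache (LRU->MRU): [yak]
  3. access yak: HIT. Cache (LRU->MRU): [yak]
  4. access yak: HIT. Cache (LRU->MRU): [yak]
  5. access yak: HIT. Cache (LRU->MRU): [yak]
  6. access yak: HIT. Cache (LRU->MRU): [yak]
  7. access cherry: MISS. Cache (LRU->MRU): [yak cherry]
  8. access peach: MISS, evict yak. Cache (LRU->MRU): [cherry peach]
  9. access yak: MISS, evict cherry. Cache (LRU->MRU): [peach yak]
  10. access yak: HIT. Cache (LRU->MRU): [peach yak]
  11. access ram: MISS, evict peach. Cache (LRU->MRU): [yak ram]
  12. access cherry: MISS, evict yak. Cache (LRU->MRU): [ram cherry]
  13. access cherry: HIT. Cache (LRU->MRU): [ram cherry]
  14. access peach: MISS, evict ram. Cache (LRU->MRU): [cherry peach]
  15. access bee: MISS, evict cherry. Cache (LRU->MRU): [peach bee]
  16. access fox: MISS, evict peach. Cache (LRU->MRU): [bee fox]
  17. access cherry: MISS, evict bee. Cache (LRU->MRU): [fox cherry]
Total: 7 hits, 10 misses, 8 evictions

Answer: fox cherry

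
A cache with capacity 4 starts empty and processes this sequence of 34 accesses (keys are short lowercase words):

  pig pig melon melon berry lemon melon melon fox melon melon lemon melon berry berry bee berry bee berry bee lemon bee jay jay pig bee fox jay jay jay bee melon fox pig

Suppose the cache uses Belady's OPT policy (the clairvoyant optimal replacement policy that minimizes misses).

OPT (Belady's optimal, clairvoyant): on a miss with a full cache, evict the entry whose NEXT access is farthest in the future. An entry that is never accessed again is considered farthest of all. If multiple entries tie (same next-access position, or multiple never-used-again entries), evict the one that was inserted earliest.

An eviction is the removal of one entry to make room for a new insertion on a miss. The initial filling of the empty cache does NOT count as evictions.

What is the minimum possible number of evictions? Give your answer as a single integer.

Answer: 5

Derivation:
OPT (Belady) simulation (capacity=4):
  1. access pig: MISS. Cache: [pig]
  2. access pig: HIT. Next use of pig: step 25. Cache: [pig]
  3. access melon: MISS. Cache: [pig melon]
  4. access melon: HIT. Next use of melon: step 7. Cache: [pig melon]
  5. access berry: MISS. Cache: [pig melon berry]
  6. access lemon: MISS. Cache: [pig melon berry lemon]
  7. access melon: HIT. Next use of melon: step 8. Cache: [pig melon berry lemon]
  8. access melon: HIT. Next use of melon: step 10. Cache: [pig melon berry lemon]
  9. access fox: MISS, evict pig (next use: step 25). Cache: [melon berry lemon fox]
  10. access melon: HIT. Next use of melon: step 11. Cache: [melon berry lemon fox]
  11. access melon: HIT. Next use of melon: step 13. Cache: [melon berry lemon fox]
  12. access lemon: HIT. Next use of lemon: step 21. Cache: [melon berry lemon fox]
  13. access melon: HIT. Next use of melon: step 32. Cache: [melon berry lemon fox]
  14. access berry: HIT. Next use of berry: step 15. Cache: [melon berry lemon fox]
  15. access berry: HIT. Next use of berry: step 17. Cache: [melon berry lemon fox]
  16. access bee: MISS, evict melon (next use: step 32). Cache: [berry lemon fox bee]
  17. access berry: HIT. Next use of berry: step 19. Cache: [berry lemon fox bee]
  18. access bee: HIT. Next use of bee: step 20. Cache: [berry lemon fox bee]
  19. access berry: HIT. Next use of berry: never. Cache: [berry lemon fox bee]
  20. access bee: HIT. Next use of bee: step 22. Cache: [berry lemon fox bee]
  21. access lemon: HIT. Next use of lemon: never. Cache: [berry lemon fox bee]
  22. access bee: HIT. Next use of bee: step 26. Cache: [berry lemon fox bee]
  23. access jay: MISS, evict berry (next use: never). Cache: [lemon fox bee jay]
  24. access jay: HIT. Next use of jay: step 28. Cache: [lemon fox bee jay]
  25. access pig: MISS, evict lemon (next use: never). Cache: [fox bee jay pig]
  26. access bee: HIT. Next use of bee: step 31. Cache: [fox bee jay pig]
  27. access fox: HIT. Next use of fox: step 33. Cache: [fox bee jay pig]
  28. access jay: HIT. Next use of jay: step 29. Cache: [fox bee jay pig]
  29. access jay: HIT. Next use of jay: step 30. Cache: [fox bee jay pig]
  30. access jay: HIT. Next use of jay: never. Cache: [fox bee jay pig]
  31. access bee: HIT. Next use of bee: never. Cache: [fox bee jay pig]
  32. access melon: MISS, evict bee (next use: never). Cache: [fox jay pig melon]
  33. access fox: HIT. Next use of fox: never. Cache: [fox jay pig melon]
  34. access pig: HIT. Next use of pig: never. Cache: [fox jay pig melon]
Total: 25 hits, 9 misses, 5 evictions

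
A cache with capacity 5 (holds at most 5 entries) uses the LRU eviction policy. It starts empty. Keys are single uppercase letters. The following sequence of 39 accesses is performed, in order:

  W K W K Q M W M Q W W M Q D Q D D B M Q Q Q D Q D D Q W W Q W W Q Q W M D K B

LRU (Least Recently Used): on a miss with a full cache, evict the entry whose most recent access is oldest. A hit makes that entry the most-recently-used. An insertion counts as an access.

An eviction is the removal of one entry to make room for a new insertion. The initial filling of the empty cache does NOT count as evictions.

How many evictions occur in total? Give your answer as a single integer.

LRU simulation (capacity=5):
  1. access W: MISS. Cache (LRU->MRU): [W]
  2. access K: MISS. Cache (LRU->MRU): [W K]
  3. access W: HIT. Cache (LRU->MRU): [K W]
  4. access K: HIT. Cache (LRU->MRU): [W K]
  5. access Q: MISS. Cache (LRU->MRU): [W K Q]
  6. access M: MISS. Cache (LRU->MRU): [W K Q M]
  7. access W: HIT. Cache (LRU->MRU): [K Q M W]
  8. access M: HIT. Cache (LRU->MRU): [K Q W M]
  9. access Q: HIT. Cache (LRU->MRU): [K W M Q]
  10. access W: HIT. Cache (LRU->MRU): [K M Q W]
  11. access W: HIT. Cache (LRU->MRU): [K M Q W]
  12. access M: HIT. Cache (LRU->MRU): [K Q W M]
  13. access Q: HIT. Cache (LRU->MRU): [K W M Q]
  14. access D: MISS. Cache (LRU->MRU): [K W M Q D]
  15. access Q: HIT. Cache (LRU->MRU): [K W M D Q]
  16. access D: HIT. Cache (LRU->MRU): [K W M Q D]
  17. access D: HIT. Cache (LRU->MRU): [K W M Q D]
  18. access B: MISS, evict K. Cache (LRU->MRU): [W M Q D B]
  19. access M: HIT. Cache (LRU->MRU): [W Q D B M]
  20. access Q: HIT. Cache (LRU->MRU): [W D B M Q]
  21. access Q: HIT. Cache (LRU->MRU): [W D B M Q]
  22. access Q: HIT. Cache (LRU->MRU): [W D B M Q]
  23. access D: HIT. Cache (LRU->MRU): [W B M Q D]
  24. access Q: HIT. Cache (LRU->MRU): [W B M D Q]
  25. access D: HIT. Cache (LRU->MRU): [W B M Q D]
  26. access D: HIT. Cache (LRU->MRU): [W B M Q D]
  27. access Q: HIT. Cache (LRU->MRU): [W B M D Q]
  28. access W: HIT. Cache (LRU->MRU): [B M D Q W]
  29. access W: HIT. Cache (LRU->MRU): [B M D Q W]
  30. access Q: HIT. Cache (LRU->MRU): [B M D W Q]
  31. access W: HIT. Cache (LRU->MRU): [B M D Q W]
  32. access W: HIT. Cache (LRU->MRU): [B M D Q W]
  33. access Q: HIT. Cache (LRU->MRU): [B M D W Q]
  34. access Q: HIT. Cache (LRU->MRU): [B M D W Q]
  35. access W: HIT. Cache (LRU->MRU): [B M D Q W]
  36. access M: HIT. Cache (LRU->MRU): [B D Q W M]
  37. access D: HIT. Cache (LRU->MRU): [B Q W M D]
  38. access K: MISS, evict B. Cache (LRU->MRU): [Q W M D K]
  39. access B: MISS, evict Q. Cache (LRU->MRU): [W M D K B]
Total: 31 hits, 8 misses, 3 evictions

Answer: 3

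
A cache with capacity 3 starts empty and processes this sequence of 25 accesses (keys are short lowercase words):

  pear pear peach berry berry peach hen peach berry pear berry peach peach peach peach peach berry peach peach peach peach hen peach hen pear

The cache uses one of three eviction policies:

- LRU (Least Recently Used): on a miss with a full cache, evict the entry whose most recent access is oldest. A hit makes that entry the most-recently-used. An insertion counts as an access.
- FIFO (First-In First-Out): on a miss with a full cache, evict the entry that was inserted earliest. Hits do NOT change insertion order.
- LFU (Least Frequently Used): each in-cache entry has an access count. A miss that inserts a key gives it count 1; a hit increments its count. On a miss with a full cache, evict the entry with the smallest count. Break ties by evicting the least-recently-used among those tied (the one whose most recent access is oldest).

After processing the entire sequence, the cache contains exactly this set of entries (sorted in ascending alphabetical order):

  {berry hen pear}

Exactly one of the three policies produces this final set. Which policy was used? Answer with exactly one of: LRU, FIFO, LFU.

Simulating under each policy and comparing final sets:
  LRU: final set = {hen peach pear} -> differs
  FIFO: final set = {berry hen pear} -> MATCHES target
  LFU: final set = {berry peach pear} -> differs
Only FIFO produces the target set.

Answer: FIFO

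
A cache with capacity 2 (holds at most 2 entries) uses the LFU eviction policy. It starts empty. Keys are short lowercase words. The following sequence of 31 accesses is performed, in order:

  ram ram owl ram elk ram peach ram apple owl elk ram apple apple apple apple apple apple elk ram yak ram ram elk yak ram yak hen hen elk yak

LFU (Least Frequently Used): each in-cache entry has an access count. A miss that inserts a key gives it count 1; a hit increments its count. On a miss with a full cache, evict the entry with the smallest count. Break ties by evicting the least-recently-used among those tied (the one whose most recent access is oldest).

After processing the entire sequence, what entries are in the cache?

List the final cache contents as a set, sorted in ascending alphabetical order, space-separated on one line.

Answer: apple yak

Derivation:
LFU simulation (capacity=2):
  1. access ram: MISS. Cache: [ram(c=1)]
  2. access ram: HIT, count now 2. Cache: [ram(c=2)]
  3. access owl: MISS. Cache: [owl(c=1) ram(c=2)]
  4. access ram: HIT, count now 3. Cache: [owl(c=1) ram(c=3)]
  5. access elk: MISS, evict owl(c=1). Cache: [elk(c=1) ram(c=3)]
  6. access ram: HIT, count now 4. Cache: [elk(c=1) ram(c=4)]
  7. access peach: MISS, evict elk(c=1). Cache: [peach(c=1) ram(c=4)]
  8. access ram: HIT, count now 5. Cache: [peach(c=1) ram(c=5)]
  9. access apple: MISS, evict peach(c=1). Cache: [apple(c=1) ram(c=5)]
  10. access owl: MISS, evict apple(c=1). Cache: [owl(c=1) ram(c=5)]
  11. access elk: MISS, evict owl(c=1). Cache: [elk(c=1) ram(c=5)]
  12. access ram: HIT, count now 6. Cache: [elk(c=1) ram(c=6)]
  13. access apple: MISS, evict elk(c=1). Cache: [apple(c=1) ram(c=6)]
  14. access apple: HIT, count now 2. Cache: [apple(c=2) ram(c=6)]
  15. access apple: HIT, count now 3. Cache: [apple(c=3) ram(c=6)]
  16. access apple: HIT, count now 4. Cache: [apple(c=4) ram(c=6)]
  17. access apple: HIT, count now 5. Cache: [apple(c=5) ram(c=6)]
  18. access apple: HIT, count now 6. Cache: [ram(c=6) apple(c=6)]
  19. access elk: MISS, evict ram(c=6). Cache: [elk(c=1) apple(c=6)]
  20. access ram: MISS, evict elk(c=1). Cache: [ram(c=1) apple(c=6)]
  21. access yak: MISS, evict ram(c=1). Cache: [yak(c=1) apple(c=6)]
  22. access ram: MISS, evict yak(c=1). Cache: [ram(c=1) apple(c=6)]
  23. access ram: HIT, count now 2. Cache: [ram(c=2) apple(c=6)]
  24. access elk: MISS, evict ram(c=2). Cache: [elk(c=1) apple(c=6)]
  25. access yak: MISS, evict elk(c=1). Cache: [yak(c=1) apple(c=6)]
  26. access ram: MISS, evict yak(c=1). Cache: [ram(c=1) apple(c=6)]
  27. access yak: MISS, evict ram(c=1). Cache: [yak(c=1) apple(c=6)]
  28. access hen: MISS, evict yak(c=1). Cache: [hen(c=1) apple(c=6)]
  29. access hen: HIT, count now 2. Cache: [hen(c=2) apple(c=6)]
  30. access elk: MISS, evict hen(c=2). Cache: [elk(c=1) apple(c=6)]
  31. access yak: MISS, evict elk(c=1). Cache: [yak(c=1) apple(c=6)]
Total: 12 hits, 19 misses, 17 evictions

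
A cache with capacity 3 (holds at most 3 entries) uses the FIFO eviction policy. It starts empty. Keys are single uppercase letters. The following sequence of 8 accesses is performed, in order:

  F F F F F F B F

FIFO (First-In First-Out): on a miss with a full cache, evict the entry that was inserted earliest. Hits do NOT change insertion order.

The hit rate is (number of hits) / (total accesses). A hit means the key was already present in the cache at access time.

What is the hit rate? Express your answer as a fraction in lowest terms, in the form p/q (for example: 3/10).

Answer: 3/4

Derivation:
FIFO simulation (capacity=3):
  1. access F: MISS. Cache (old->new): [F]
  2. access F: HIT. Cache (old->new): [F]
  3. access F: HIT. Cache (old->new): [F]
  4. access F: HIT. Cache (old->new): [F]
  5. access F: HIT. Cache (old->new): [F]
  6. access F: HIT. Cache (old->new): [F]
  7. access B: MISS. Cache (old->new): [F B]
  8. access F: HIT. Cache (old->new): [F B]
Total: 6 hits, 2 misses, 0 evictions

Hit rate = 6/8 = 3/4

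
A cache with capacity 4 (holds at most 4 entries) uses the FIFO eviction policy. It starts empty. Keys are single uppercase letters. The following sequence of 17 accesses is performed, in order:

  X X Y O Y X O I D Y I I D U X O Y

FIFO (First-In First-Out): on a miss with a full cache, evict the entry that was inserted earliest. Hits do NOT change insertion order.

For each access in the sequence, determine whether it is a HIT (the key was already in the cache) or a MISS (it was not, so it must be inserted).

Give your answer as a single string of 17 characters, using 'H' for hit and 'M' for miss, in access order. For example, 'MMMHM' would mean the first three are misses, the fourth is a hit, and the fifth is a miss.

FIFO simulation (capacity=4):
  1. access X: MISS. Cache (old->new): [X]
  2. access X: HIT. Cache (old->new): [X]
  3. access Y: MISS. Cache (old->new): [X Y]
  4. access O: MISS. Cache (old->new): [X Y O]
  5. access Y: HIT. Cache (old->new): [X Y O]
  6. access X: HIT. Cache (old->new): [X Y O]
  7. access O: HIT. Cache (old->new): [X Y O]
  8. access I: MISS. Cache (old->new): [X Y O I]
  9. access D: MISS, evict X. Cache (old->new): [Y O I D]
  10. access Y: HIT. Cache (old->new): [Y O I D]
  11. access I: HIT. Cache (old->new): [Y O I D]
  12. access I: HIT. Cache (old->new): [Y O I D]
  13. access D: HIT. Cache (old->new): [Y O I D]
  14. access U: MISS, evict Y. Cache (old->new): [O I D U]
  15. access X: MISS, evict O. Cache (old->new): [I D U X]
  16. access O: MISS, evict I. Cache (old->new): [D U X O]
  17. access Y: MISS, evict D. Cache (old->new): [U X O Y]
Total: 8 hits, 9 misses, 5 evictions

Answer: MHMMHHHMMHHHHMMMM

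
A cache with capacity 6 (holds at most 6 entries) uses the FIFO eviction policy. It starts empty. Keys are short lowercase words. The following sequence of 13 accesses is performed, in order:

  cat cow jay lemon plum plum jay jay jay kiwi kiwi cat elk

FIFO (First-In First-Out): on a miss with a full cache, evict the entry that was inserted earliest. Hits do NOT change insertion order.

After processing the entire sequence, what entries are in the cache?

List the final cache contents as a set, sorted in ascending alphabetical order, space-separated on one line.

Answer: cow elk jay kiwi lemon plum

Derivation:
FIFO simulation (capacity=6):
  1. access cat: MISS. Cache (old->new): [cat]
  2. access cow: MISS. Cache (old->new): [cat cow]
  3. access jay: MISS. Cache (old->new): [cat cow jay]
  4. access lemon: MISS. Cache (old->new): [cat cow jay lemon]
  5. access plum: MISS. Cache (old->new): [cat cow jay lemon plum]
  6. access plum: HIT. Cache (old->new): [cat cow jay lemon plum]
  7. access jay: HIT. Cache (old->new): [cat cow jay lemon plum]
  8. access jay: HIT. Cache (old->new): [cat cow jay lemon plum]
  9. access jay: HIT. Cache (old->new): [cat cow jay lemon plum]
  10. access kiwi: MISS. Cache (old->new): [cat cow jay lemon plum kiwi]
  11. access kiwi: HIT. Cache (old->new): [cat cow jay lemon plum kiwi]
  12. access cat: HIT. Cache (old->new): [cat cow jay lemon plum kiwi]
  13. access elk: MISS, evict cat. Cache (old->new): [cow jay lemon plum kiwi elk]
Total: 6 hits, 7 misses, 1 evictions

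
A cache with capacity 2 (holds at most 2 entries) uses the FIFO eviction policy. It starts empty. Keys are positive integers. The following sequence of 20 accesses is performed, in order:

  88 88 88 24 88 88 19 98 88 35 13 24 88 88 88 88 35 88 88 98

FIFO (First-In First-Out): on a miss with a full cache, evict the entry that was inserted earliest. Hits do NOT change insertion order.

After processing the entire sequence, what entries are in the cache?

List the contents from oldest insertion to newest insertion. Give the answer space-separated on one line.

FIFO simulation (capacity=2):
  1. access 88: MISS. Cache (old->new): [88]
  2. access 88: HIT. Cache (old->new): [88]
  3. access 88: HIT. Cache (old->new): [88]
  4. access 24: MISS. Cache (old->new): [88 24]
  5. access 88: HIT. Cache (old->new): [88 24]
  6. access 88: HIT. Cache (old->new): [88 24]
  7. access 19: MISS, evict 88. Cache (old->new): [24 19]
  8. access 98: MISS, evict 24. Cache (old->new): [19 98]
  9. access 88: MISS, evict 19. Cache (old->new): [98 88]
  10. access 35: MISS, evict 98. Cache (old->new): [88 35]
  11. access 13: MISS, evict 88. Cache (old->new): [35 13]
  12. access 24: MISS, evict 35. Cache (old->new): [13 24]
  13. access 88: MISS, evict 13. Cache (old->new): [24 88]
  14. access 88: HIT. Cache (old->new): [24 88]
  15. access 88: HIT. Cache (old->new): [24 88]
  16. access 88: HIT. Cache (old->new): [24 88]
  17. access 35: MISS, evict 24. Cache (old->new): [88 35]
  18. access 88: HIT. Cache (old->new): [88 35]
  19. access 88: HIT. Cache (old->new): [88 35]
  20. access 98: MISS, evict 88. Cache (old->new): [35 98]
Total: 9 hits, 11 misses, 9 evictions

Answer: 35 98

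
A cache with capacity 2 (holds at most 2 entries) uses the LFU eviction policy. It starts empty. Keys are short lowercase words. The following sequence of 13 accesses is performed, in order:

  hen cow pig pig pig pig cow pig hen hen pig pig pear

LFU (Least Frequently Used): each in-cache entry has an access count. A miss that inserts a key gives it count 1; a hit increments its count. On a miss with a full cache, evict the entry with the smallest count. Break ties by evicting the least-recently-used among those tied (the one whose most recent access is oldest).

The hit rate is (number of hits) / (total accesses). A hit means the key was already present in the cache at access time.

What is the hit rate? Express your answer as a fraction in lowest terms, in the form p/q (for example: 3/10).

LFU simulation (capacity=2):
  1. access hen: MISS. Cache: [hen(c=1)]
  2. access cow: MISS. Cache: [hen(c=1) cow(c=1)]
  3. access pig: MISS, evict hen(c=1). Cache: [cow(c=1) pig(c=1)]
  4. access pig: HIT, count now 2. Cache: [cow(c=1) pig(c=2)]
  5. access pig: HIT, count now 3. Cache: [cow(c=1) pig(c=3)]
  6. access pig: HIT, count now 4. Cache: [cow(c=1) pig(c=4)]
  7. access cow: HIT, count now 2. Cache: [cow(c=2) pig(c=4)]
  8. access pig: HIT, count now 5. Cache: [cow(c=2) pig(c=5)]
  9. access hen: MISS, evict cow(c=2). Cache: [hen(c=1) pig(c=5)]
  10. access hen: HIT, count now 2. Cache: [hen(c=2) pig(c=5)]
  11. access pig: HIT, count now 6. Cache: [hen(c=2) pig(c=6)]
  12. access pig: HIT, count now 7. Cache: [hen(c=2) pig(c=7)]
  13. access pear: MISS, evict hen(c=2). Cache: [pear(c=1) pig(c=7)]
Total: 8 hits, 5 misses, 3 evictions

Hit rate = 8/13

Answer: 8/13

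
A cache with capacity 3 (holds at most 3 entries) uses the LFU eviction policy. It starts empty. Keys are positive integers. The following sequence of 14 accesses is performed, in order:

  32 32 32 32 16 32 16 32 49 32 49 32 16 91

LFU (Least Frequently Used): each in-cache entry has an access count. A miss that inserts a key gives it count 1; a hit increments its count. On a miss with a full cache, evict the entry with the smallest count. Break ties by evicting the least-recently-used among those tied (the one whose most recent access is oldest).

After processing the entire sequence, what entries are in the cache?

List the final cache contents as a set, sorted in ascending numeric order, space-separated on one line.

Answer: 16 32 91

Derivation:
LFU simulation (capacity=3):
  1. access 32: MISS. Cache: [32(c=1)]
  2. access 32: HIT, count now 2. Cache: [32(c=2)]
  3. access 32: HIT, count now 3. Cache: [32(c=3)]
  4. access 32: HIT, count now 4. Cache: [32(c=4)]
  5. access 16: MISS. Cache: [16(c=1) 32(c=4)]
  6. access 32: HIT, count now 5. Cache: [16(c=1) 32(c=5)]
  7. access 16: HIT, count now 2. Cache: [16(c=2) 32(c=5)]
  8. access 32: HIT, count now 6. Cache: [16(c=2) 32(c=6)]
  9. access 49: MISS. Cache: [49(c=1) 16(c=2) 32(c=6)]
  10. access 32: HIT, count now 7. Cache: [49(c=1) 16(c=2) 32(c=7)]
  11. access 49: HIT, count now 2. Cache: [16(c=2) 49(c=2) 32(c=7)]
  12. access 32: HIT, count now 8. Cache: [16(c=2) 49(c=2) 32(c=8)]
  13. access 16: HIT, count now 3. Cache: [49(c=2) 16(c=3) 32(c=8)]
  14. access 91: MISS, evict 49(c=2). Cache: [91(c=1) 16(c=3) 32(c=8)]
Total: 10 hits, 4 misses, 1 evictions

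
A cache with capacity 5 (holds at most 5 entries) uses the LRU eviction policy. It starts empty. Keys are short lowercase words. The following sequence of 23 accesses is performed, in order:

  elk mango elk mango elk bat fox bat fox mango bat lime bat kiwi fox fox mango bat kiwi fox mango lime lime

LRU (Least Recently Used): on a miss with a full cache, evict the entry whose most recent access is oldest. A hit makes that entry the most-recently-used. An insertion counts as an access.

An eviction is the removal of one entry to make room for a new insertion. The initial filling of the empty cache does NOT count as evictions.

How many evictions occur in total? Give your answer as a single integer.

LRU simulation (capacity=5):
  1. access elk: MISS. Cache (LRU->MRU): [elk]
  2. access mango: MISS. Cache (LRU->MRU): [elk mango]
  3. access elk: HIT. Cache (LRU->MRU): [mango elk]
  4. access mango: HIT. Cache (LRU->MRU): [elk mango]
  5. access elk: HIT. Cache (LRU->MRU): [mango elk]
  6. access bat: MISS. Cache (LRU->MRU): [mango elk bat]
  7. access fox: MISS. Cache (LRU->MRU): [mango elk bat fox]
  8. access bat: HIT. Cache (LRU->MRU): [mango elk fox bat]
  9. access fox: HIT. Cache (LRU->MRU): [mango elk bat fox]
  10. access mango: HIT. Cache (LRU->MRU): [elk bat fox mango]
  11. access bat: HIT. Cache (LRU->MRU): [elk fox mango bat]
  12. access lime: MISS. Cache (LRU->MRU): [elk fox mango bat lime]
  13. access bat: HIT. Cache (LRU->MRU): [elk fox mango lime bat]
  14. access kiwi: MISS, evict elk. Cache (LRU->MRU): [fox mango lime bat kiwi]
  15. access fox: HIT. Cache (LRU->MRU): [mango lime bat kiwi fox]
  16. access fox: HIT. Cache (LRU->MRU): [mango lime bat kiwi fox]
  17. access mango: HIT. Cache (LRU->MRU): [lime bat kiwi fox mango]
  18. access bat: HIT. Cache (LRU->MRU): [lime kiwi fox mango bat]
  19. access kiwi: HIT. Cache (LRU->MRU): [lime fox mango bat kiwi]
  20. access fox: HIT. Cache (LRU->MRU): [lime mango bat kiwi fox]
  21. access mango: HIT. Cache (LRU->MRU): [lime bat kiwi fox mango]
  22. access lime: HIT. Cache (LRU->MRU): [bat kiwi fox mango lime]
  23. access lime: HIT. Cache (LRU->MRU): [bat kiwi fox mango lime]
Total: 17 hits, 6 misses, 1 evictions

Answer: 1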